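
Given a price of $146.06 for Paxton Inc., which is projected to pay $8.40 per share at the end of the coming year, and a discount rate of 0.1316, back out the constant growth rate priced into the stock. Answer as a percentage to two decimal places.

From P₀ = D₁/(r − g), the implied growth is g = r − D₁/P₀.
g = 0.1316 − 8.40/146.06 = 0.1316 − 0.05751 = 0.07409

7.41%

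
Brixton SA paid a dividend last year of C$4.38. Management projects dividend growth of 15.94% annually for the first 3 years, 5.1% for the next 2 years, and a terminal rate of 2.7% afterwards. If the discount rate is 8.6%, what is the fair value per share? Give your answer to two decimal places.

C$112.03

Three-stage DDM. Project D₁…D_5; terminal Gordon value at t=5 with g = 0.027; discount at r = 0.086.
D_1 = 5.0782
D_2 = 5.8876
D_3 = 6.8261
D_4 = 7.1743
D_5 = 7.5401
TV_5 = 7.7437/(0.086−0.027) = 131.2496
P₀ = Σ Dₜ/(1+r)ᵗ + TV_5/(1+r)^5 = 112.0326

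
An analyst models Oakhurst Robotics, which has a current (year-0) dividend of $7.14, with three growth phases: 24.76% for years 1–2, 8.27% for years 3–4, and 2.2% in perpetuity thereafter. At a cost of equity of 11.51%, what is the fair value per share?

Three-stage DDM. Project D₁…D_4; terminal Gordon value at t=4 with g = 0.022; discount at r = 0.1151.
D_1 = 8.9079
D_2 = 11.1135
D_3 = 12.0325
D_4 = 13.0276
TV_4 = 13.3142/(0.1151−0.022) = 143.0100
P₀ = Σ Dₜ/(1+r)ᵗ + TV_4/(1+r)^4 = 126.5232

$126.52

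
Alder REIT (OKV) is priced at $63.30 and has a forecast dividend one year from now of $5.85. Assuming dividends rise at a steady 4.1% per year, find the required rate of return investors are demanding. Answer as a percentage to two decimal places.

13.34%

Rearranging the constant-growth DDM: r = D₁/P₀ + g.
r = 5.8500 / 63.30 + 0.041 = 0.09242 + 0.041 = 0.13342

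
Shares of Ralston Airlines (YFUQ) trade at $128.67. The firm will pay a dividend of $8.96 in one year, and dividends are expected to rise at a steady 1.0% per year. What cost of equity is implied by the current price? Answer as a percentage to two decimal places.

Rearranging the constant-growth DDM: r = D₁/P₀ + g.
r = 8.9600 / 128.67 + 0.01 = 0.06964 + 0.01 = 0.07964

7.96%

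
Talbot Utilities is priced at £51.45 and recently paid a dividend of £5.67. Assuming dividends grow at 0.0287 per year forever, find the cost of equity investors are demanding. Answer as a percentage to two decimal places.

14.21%

Rearranging the constant-growth DDM: r = D₁/P₀ + g.
D₁ = 5.67 × (1 + 0.0287) = 5.8327.
r = 5.8327 / 51.45 + 0.0287 = 0.11337 + 0.0287 = 0.14207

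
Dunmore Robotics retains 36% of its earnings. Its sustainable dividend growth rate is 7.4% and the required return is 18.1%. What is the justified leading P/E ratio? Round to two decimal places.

5.98

Payout ratio b = 1 − 0.36 = 0.64.
Justified leading P/E = b/(r−g) = 0.64/(0.181−0.074) = 5.9813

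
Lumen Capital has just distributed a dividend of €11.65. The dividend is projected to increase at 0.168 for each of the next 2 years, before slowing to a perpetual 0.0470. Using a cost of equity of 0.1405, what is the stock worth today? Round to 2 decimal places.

Two-stage DDM. Project D₁…D_2 at 0.168, terminal growth 0.047, discount at r = 0.1405.
D_1 = 13.6072
D_2 = 15.8932
Terminal value at t=2: TV = D_3/(r−g) = 16.6402/(0.1405−0.047) = 177.9700
P₀ = 13.6072/(1+0.1405)^1 + 15.8932/(1+0.1405)^2 + 177.9700/(1+0.1405)^2 = 160.9715

€160.97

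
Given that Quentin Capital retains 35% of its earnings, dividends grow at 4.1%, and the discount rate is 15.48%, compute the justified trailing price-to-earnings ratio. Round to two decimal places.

Payout ratio b = 1 − 0.35 = 0.65.
Justified trailing P/E = b(1+g)/(r−g) = 0.65×(1+0.041)/(0.1548−0.041) = 5.9460

5.95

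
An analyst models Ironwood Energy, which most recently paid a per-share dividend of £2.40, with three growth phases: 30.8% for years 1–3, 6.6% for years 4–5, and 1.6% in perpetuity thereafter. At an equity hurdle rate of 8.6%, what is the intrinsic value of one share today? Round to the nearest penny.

Three-stage DDM. Project D₁…D_5; terminal Gordon value at t=5 with g = 0.016; discount at r = 0.086.
D_1 = 3.1392
D_2 = 4.1061
D_3 = 5.3707
D_4 = 5.7252
D_5 = 6.1031
TV_5 = 6.2007/(0.086−0.016) = 88.5818
P₀ = Σ Dₜ/(1+r)ᵗ + TV_5/(1+r)^5 = 77.3616

£77.36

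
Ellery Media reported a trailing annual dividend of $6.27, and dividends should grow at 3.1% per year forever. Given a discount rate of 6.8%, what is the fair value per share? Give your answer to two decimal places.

Gordon growth model: P₀ = D₁/(r − g). D₁ = 6.27 × (1 + 0.031) = 6.4644.
P₀ = 6.4644 / (0.068 − 0.031) = 6.4644 / 0.037 = 174.7127

$174.71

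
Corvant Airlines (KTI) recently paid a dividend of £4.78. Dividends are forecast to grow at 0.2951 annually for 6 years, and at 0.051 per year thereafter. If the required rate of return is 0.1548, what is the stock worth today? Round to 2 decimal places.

£139.96

Two-stage DDM. Project D₁…D_6 at 0.2951, terminal growth 0.051, discount at r = 0.1548.
D_1 = 6.1906
D_2 = 8.0174
D_3 = 10.3834
D_4 = 13.4475
D_5 = 17.4158
D_6 = 22.5553
Terminal value at t=6: TV = D_7/(r−g) = 23.7056/(0.1548−0.051) = 228.3774
P₀ = 6.1906/(1+0.1548)^1 + 8.0174/(1+0.1548)^2 + 10.3834/(1+0.1548)^3 + 13.4475/(1+0.1548)^4 + 17.4158/(1+0.1548)^5 + 22.5553/(1+0.1548)^6 + 228.3774/(1+0.1548)^6 = 139.9646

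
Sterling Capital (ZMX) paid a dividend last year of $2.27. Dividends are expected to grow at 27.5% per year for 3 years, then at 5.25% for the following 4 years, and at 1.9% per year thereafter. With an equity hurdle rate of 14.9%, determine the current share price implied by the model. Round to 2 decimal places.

Three-stage DDM. Project D₁…D_7; terminal Gordon value at t=7 with g = 0.019; discount at r = 0.149.
D_1 = 2.8942
D_2 = 3.6902
D_3 = 4.7050
D_4 = 4.9520
D_5 = 5.2120
D_6 = 5.4856
D_7 = 5.7736
TV_7 = 5.8833/(0.149−0.019) = 45.2559
P₀ = Σ Dₜ/(1+r)ᵗ + TV_7/(1+r)^7 = 35.5445

$35.54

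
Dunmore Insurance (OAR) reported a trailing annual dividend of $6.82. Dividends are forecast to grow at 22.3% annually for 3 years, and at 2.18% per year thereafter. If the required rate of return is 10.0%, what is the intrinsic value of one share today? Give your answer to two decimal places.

Two-stage DDM. Project D₁…D_3 at 0.223, terminal growth 0.0218, discount at r = 0.1.
D_1 = 8.3409
D_2 = 10.2009
D_3 = 12.4757
Terminal value at t=3: TV = D_4/(r−g) = 12.7476/(0.1−0.0218) = 163.0132
P₀ = 8.3409/(1+0.1)^1 + 10.2009/(1+0.1)^2 + 12.4757/(1+0.1)^3 + 163.0132/(1+0.1)^3 = 147.8605

$147.86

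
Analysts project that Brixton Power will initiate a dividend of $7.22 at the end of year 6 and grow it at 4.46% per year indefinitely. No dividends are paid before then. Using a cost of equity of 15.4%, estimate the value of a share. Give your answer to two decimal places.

Deferred-dividend DDM. At t=5 the remaining stream is a growing perpetuity with first payment D_6 = 7.22.
V_5 = D_6/(r−g) = 7.22/(0.154−0.0446) = 65.9963
P₀ = V_5/(1+r)^5 = 65.9963/(1+0.154)^5 = 32.2471

$32.25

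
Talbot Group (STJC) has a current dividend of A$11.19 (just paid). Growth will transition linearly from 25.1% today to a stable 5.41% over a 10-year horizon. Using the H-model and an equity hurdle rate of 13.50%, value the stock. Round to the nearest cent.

A$281.98

H-model: P₀ = D₀[(1+g_L) + H(g_S−g_L)]/(r−g_L), with H = 10/2 = 5.
P₀ = 11.19 × [(1+0.0541) + 5×(0.251−0.0541)] / (0.135−0.0541)
   = 11.19 × 2.0386 / 0.0809 = 281.9769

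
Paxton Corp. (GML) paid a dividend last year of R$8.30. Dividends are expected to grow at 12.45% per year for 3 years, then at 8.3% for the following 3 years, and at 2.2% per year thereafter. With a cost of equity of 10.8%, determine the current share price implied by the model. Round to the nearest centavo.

Three-stage DDM. Project D₁…D_6; terminal Gordon value at t=6 with g = 0.022; discount at r = 0.108.
D_1 = 9.3334
D_2 = 10.4954
D_3 = 11.8020
D_4 = 12.7816
D_5 = 13.8425
D_6 = 14.9914
TV_6 = 15.3212/(0.108−0.022) = 178.1535
P₀ = Σ Dₜ/(1+r)ᵗ + TV_6/(1+r)^6 = 146.8054

R$146.81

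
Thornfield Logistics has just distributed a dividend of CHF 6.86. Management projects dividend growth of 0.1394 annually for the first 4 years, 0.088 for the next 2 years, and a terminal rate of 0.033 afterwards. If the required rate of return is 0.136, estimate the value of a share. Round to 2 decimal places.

Three-stage DDM. Project D₁…D_6; terminal Gordon value at t=6 with g = 0.033; discount at r = 0.136.
D_1 = 7.8163
D_2 = 8.9059
D_3 = 10.1474
D_4 = 11.5619
D_5 = 12.5793
D_6 = 13.6863
TV_6 = 14.1380/(0.136−0.033) = 137.2619
P₀ = Σ Dₜ/(1+r)ᵗ + TV_6/(1+r)^6 = 104.5308

CHF 104.53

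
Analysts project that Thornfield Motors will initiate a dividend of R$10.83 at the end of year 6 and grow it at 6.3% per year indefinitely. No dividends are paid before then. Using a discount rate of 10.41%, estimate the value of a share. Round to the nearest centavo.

R$160.60

Deferred-dividend DDM. At t=5 the remaining stream is a growing perpetuity with first payment D_6 = 10.83.
V_5 = D_6/(r−g) = 10.83/(0.1041−0.063) = 263.5036
P₀ = V_5/(1+r)^5 = 263.5036/(1+0.1041)^5 = 160.5996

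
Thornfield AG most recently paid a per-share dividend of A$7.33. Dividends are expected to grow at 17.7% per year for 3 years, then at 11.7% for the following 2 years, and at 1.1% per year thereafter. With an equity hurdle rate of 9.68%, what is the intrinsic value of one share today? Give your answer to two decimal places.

A$154.69

Three-stage DDM. Project D₁…D_5; terminal Gordon value at t=5 with g = 0.011; discount at r = 0.0968.
D_1 = 8.6274
D_2 = 10.1545
D_3 = 11.9518
D_4 = 13.3502
D_5 = 14.9121
TV_5 = 15.0762/(0.0968−0.011) = 175.7129
P₀ = Σ Dₜ/(1+r)ᵗ + TV_5/(1+r)^5 = 154.6907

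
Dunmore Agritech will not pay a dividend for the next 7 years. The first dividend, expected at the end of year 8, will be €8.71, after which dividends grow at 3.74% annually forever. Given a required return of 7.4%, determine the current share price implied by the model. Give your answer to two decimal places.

€144.38

Deferred-dividend DDM. At t=7 the remaining stream is a growing perpetuity with first payment D_8 = 8.71.
V_7 = D_8/(r−g) = 8.71/(0.074−0.0374) = 237.9781
P₀ = V_7/(1+r)^7 = 237.9781/(1+0.074)^7 = 144.3800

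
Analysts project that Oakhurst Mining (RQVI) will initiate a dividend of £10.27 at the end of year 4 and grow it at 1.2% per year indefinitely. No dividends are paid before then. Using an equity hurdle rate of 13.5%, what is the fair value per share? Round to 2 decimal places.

Deferred-dividend DDM. At t=3 the remaining stream is a growing perpetuity with first payment D_4 = 10.27.
V_3 = D_4/(r−g) = 10.27/(0.135−0.012) = 83.4959
P₀ = V_3/(1+r)^3 = 83.4959/(1+0.135)^3 = 57.1055

£57.11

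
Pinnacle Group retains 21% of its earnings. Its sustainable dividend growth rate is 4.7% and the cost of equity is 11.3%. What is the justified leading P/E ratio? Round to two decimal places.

Payout ratio b = 1 − 0.21 = 0.79.
Justified leading P/E = b/(r−g) = 0.79/(0.113−0.047) = 11.9697

11.97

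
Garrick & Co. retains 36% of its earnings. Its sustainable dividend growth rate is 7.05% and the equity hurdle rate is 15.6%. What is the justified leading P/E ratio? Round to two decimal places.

7.49

Payout ratio b = 1 − 0.36 = 0.64.
Justified leading P/E = b/(r−g) = 0.64/(0.156−0.0705) = 7.4854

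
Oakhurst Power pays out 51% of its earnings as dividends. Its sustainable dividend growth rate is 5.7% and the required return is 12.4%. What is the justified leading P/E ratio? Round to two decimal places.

Justified leading P/E = b/(r−g) = 0.51/(0.124−0.057) = 7.6119

7.61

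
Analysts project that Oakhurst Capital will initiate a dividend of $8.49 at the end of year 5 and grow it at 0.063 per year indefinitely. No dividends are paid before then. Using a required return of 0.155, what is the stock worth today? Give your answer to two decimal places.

$51.86

Deferred-dividend DDM. At t=4 the remaining stream is a growing perpetuity with first payment D_5 = 8.49.
V_4 = D_5/(r−g) = 8.49/(0.155−0.063) = 92.2826
P₀ = V_4/(1+r)^4 = 92.2826/(1+0.155)^4 = 51.8552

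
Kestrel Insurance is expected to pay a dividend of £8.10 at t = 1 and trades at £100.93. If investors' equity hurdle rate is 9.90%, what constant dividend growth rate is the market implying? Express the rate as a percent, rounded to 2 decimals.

From P₀ = D₁/(r − g), the implied growth is g = r − D₁/P₀.
g = 0.099 − 8.10/100.93 = 0.099 − 0.08025 = 0.01875

1.87%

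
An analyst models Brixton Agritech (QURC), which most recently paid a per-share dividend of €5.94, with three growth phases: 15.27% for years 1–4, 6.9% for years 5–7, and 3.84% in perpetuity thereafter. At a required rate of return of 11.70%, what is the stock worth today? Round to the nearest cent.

Three-stage DDM. Project D₁…D_7; terminal Gordon value at t=7 with g = 0.0384; discount at r = 0.117.
D_1 = 6.8470
D_2 = 7.8926
D_3 = 9.0978
D_4 = 10.4870
D_5 = 11.2106
D_6 = 11.9841
D_7 = 12.8111
TV_7 = 13.3030/(0.117−0.0384) = 169.2493
P₀ = Σ Dₜ/(1+r)ᵗ + TV_7/(1+r)^7 = 122.2529

€122.25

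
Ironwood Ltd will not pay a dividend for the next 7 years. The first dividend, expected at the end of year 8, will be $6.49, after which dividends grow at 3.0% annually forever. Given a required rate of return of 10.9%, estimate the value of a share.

$39.82

Deferred-dividend DDM. At t=7 the remaining stream is a growing perpetuity with first payment D_8 = 6.49.
V_7 = D_8/(r−g) = 6.49/(0.109−0.03) = 82.1519
P₀ = V_7/(1+r)^7 = 82.1519/(1+0.109)^7 = 39.8196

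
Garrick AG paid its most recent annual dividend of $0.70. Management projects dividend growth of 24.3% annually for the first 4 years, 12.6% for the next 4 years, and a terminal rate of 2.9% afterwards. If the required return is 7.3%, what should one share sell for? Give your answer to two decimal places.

Three-stage DDM. Project D₁…D_8; terminal Gordon value at t=8 with g = 0.029; discount at r = 0.073.
D_1 = 0.8701
D_2 = 1.0815
D_3 = 1.3443
D_4 = 1.6710
D_5 = 1.8816
D_6 = 2.1187
D_7 = 2.3856
D_8 = 2.6862
TV_8 = 2.7641/(0.073−0.029) = 62.8201
P₀ = Σ Dₜ/(1+r)ᵗ + TV_8/(1+r)^8 = 45.5478

$45.55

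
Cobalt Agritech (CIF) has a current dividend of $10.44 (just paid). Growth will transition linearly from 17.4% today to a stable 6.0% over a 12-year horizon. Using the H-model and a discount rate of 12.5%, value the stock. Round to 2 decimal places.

$280.11

H-model: P₀ = D₀[(1+g_L) + H(g_S−g_L)]/(r−g_L), with H = 12/2 = 6.
P₀ = 10.44 × [(1+0.06) + 6×(0.174−0.06)] / (0.125−0.06)
   = 10.44 × 1.7440 / 0.065 = 280.1132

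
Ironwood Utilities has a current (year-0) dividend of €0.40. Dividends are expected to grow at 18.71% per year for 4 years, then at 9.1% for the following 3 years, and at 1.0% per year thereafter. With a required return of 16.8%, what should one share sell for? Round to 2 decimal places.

€5.01

Three-stage DDM. Project D₁…D_7; terminal Gordon value at t=7 with g = 0.01; discount at r = 0.168.
D_1 = 0.4748
D_2 = 0.5637
D_3 = 0.6691
D_4 = 0.7943
D_5 = 0.8666
D_6 = 0.9455
D_7 = 1.0315
TV_7 = 1.0418/(0.168−0.01) = 6.5940
P₀ = Σ Dₜ/(1+r)ᵗ + TV_7/(1+r)^7 = 5.0090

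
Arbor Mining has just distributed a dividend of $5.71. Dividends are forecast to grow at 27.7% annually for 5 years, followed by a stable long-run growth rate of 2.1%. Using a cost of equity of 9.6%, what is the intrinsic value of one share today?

Two-stage DDM. Project D₁…D_5 at 0.277, terminal growth 0.021, discount at r = 0.096.
D_1 = 7.2917
D_2 = 9.3115
D_3 = 11.8907
D_4 = 15.1845
D_5 = 19.3906
Terminal value at t=5: TV = D_6/(r−g) = 19.7978/(0.096−0.021) = 263.9703
P₀ = 7.2917/(1+0.096)^1 + 9.3115/(1+0.096)^2 + 11.8907/(1+0.096)^3 + 15.1845/(1+0.096)^4 + 19.3906/(1+0.096)^5 + 263.9703/(1+0.096)^5 = 213.1390

$213.14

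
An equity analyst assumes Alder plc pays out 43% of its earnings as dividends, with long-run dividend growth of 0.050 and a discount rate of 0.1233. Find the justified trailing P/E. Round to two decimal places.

Justified trailing P/E = b(1+g)/(r−g) = 0.43×(1+0.05)/(0.1233−0.05) = 6.1596

6.16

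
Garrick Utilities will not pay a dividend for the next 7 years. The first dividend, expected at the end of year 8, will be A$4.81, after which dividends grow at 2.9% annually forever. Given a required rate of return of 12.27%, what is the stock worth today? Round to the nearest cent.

A$22.83

Deferred-dividend DDM. At t=7 the remaining stream is a growing perpetuity with first payment D_8 = 4.81.
V_7 = D_8/(r−g) = 4.81/(0.1227−0.029) = 51.3340
P₀ = V_7/(1+r)^7 = 51.3340/(1+0.1227)^7 = 22.8328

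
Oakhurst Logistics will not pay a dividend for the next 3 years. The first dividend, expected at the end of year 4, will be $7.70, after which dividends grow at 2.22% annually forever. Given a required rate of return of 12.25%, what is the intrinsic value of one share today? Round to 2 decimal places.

$54.28

Deferred-dividend DDM. At t=3 the remaining stream is a growing perpetuity with first payment D_4 = 7.70.
V_3 = D_4/(r−g) = 7.70/(0.1225−0.0222) = 76.7697
P₀ = V_3/(1+r)^3 = 76.7697/(1+0.1225)^3 = 54.2789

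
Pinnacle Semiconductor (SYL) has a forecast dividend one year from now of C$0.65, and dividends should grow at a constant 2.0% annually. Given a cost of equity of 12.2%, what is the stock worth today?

Gordon growth model: P₀ = D₁/(r − g), with D₁ = 0.65 given directly.
P₀ = 0.6500 / (0.122 − 0.02) = 0.6500 / 0.102 = 6.3725

C$6.37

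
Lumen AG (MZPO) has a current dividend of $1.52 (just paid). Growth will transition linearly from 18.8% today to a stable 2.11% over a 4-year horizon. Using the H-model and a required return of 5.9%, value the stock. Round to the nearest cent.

$54.34

H-model: P₀ = D₀[(1+g_L) + H(g_S−g_L)]/(r−g_L), with H = 4/2 = 2.
P₀ = 1.52 × [(1+0.0211) + 2×(0.188−0.0211)] / (0.059−0.0211)
   = 1.52 × 1.3549 / 0.0379 = 54.3390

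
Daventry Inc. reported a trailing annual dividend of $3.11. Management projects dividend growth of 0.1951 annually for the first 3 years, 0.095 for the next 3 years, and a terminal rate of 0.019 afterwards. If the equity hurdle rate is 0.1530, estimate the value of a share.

Three-stage DDM. Project D₁…D_6; terminal Gordon value at t=6 with g = 0.019; discount at r = 0.153.
D_1 = 3.7168
D_2 = 4.4419
D_3 = 5.3085
D_4 = 5.8128
D_5 = 6.3650
D_6 = 6.9697
TV_6 = 7.1021/(0.153−0.019) = 53.0011
P₀ = Σ Dₜ/(1+r)ᵗ + TV_6/(1+r)^6 = 41.9656

$41.97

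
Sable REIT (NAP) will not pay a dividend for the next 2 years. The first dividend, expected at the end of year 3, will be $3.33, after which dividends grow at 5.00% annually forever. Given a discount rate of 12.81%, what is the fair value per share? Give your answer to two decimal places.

$33.50

Deferred-dividend DDM. At t=2 the remaining stream is a growing perpetuity with first payment D_3 = 3.33.
V_2 = D_3/(r−g) = 3.33/(0.1281−0.05) = 42.6376
P₀ = V_2/(1+r)^2 = 42.6376/(1+0.1281)^2 = 33.5041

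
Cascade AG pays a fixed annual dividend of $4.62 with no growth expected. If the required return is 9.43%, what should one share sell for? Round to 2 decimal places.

$48.99

Zero-growth DDM (perpetuity): P₀ = D/r = 4.62 / 0.0943 = 48.9926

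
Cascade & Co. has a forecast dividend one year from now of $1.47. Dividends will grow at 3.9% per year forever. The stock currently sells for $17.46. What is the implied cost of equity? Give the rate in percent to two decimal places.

12.32%

Rearranging the constant-growth DDM: r = D₁/P₀ + g.
r = 1.4700 / 17.46 + 0.039 = 0.08419 + 0.039 = 0.12319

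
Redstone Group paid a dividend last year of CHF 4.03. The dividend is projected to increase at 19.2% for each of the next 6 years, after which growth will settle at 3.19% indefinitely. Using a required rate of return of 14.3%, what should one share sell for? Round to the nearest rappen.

Two-stage DDM. Project D₁…D_6 at 0.192, terminal growth 0.0319, discount at r = 0.143.
D_1 = 4.8038
D_2 = 5.7261
D_3 = 6.8255
D_4 = 8.1360
D_5 = 9.6981
D_6 = 11.5601
Terminal value at t=6: TV = D_7/(r−g) = 11.9289/(0.143−0.0319) = 107.3708
P₀ = 4.8038/(1+0.143)^1 + 5.7261/(1+0.143)^2 + 6.8255/(1+0.143)^3 + 8.1360/(1+0.143)^4 + 9.6981/(1+0.143)^5 + 11.5601/(1+0.143)^6 + 107.3708/(1+0.143)^6 = 76.2301

CHF 76.23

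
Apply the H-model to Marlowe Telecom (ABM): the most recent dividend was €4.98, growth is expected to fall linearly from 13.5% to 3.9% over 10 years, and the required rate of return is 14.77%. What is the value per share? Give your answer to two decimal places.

H-model: P₀ = D₀[(1+g_L) + H(g_S−g_L)]/(r−g_L), with H = 10/2 = 5.
P₀ = 4.98 × [(1+0.039) + 5×(0.135−0.039)] / (0.1477−0.039)
   = 4.98 × 1.5190 / 0.1087 = 69.5917

€69.59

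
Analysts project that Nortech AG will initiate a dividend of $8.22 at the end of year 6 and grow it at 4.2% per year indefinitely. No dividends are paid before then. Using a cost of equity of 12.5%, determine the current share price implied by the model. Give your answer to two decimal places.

Deferred-dividend DDM. At t=5 the remaining stream is a growing perpetuity with first payment D_6 = 8.22.
V_5 = D_6/(r−g) = 8.22/(0.125−0.042) = 99.0361
P₀ = V_5/(1+r)^5 = 99.0361/(1+0.125)^5 = 54.9580

$54.96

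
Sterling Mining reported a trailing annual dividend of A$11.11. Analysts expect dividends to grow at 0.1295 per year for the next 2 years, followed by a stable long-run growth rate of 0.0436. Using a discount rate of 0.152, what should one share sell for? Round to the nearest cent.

A$124.40

Two-stage DDM. Project D₁…D_2 at 0.1295, terminal growth 0.0436, discount at r = 0.152.
D_1 = 12.5487
D_2 = 14.1738
Terminal value at t=2: TV = D_3/(r−g) = 14.7918/(0.152−0.0436) = 136.4556
P₀ = 12.5487/(1+0.152)^1 + 14.1738/(1+0.152)^2 + 136.4556/(1+0.152)^2 = 124.3953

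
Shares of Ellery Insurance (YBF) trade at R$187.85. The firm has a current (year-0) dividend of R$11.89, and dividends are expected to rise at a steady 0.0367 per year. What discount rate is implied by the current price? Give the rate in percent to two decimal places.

10.23%

Rearranging the constant-growth DDM: r = D₁/P₀ + g.
D₁ = 11.89 × (1 + 0.0367) = 12.3264.
r = 12.3264 / 187.85 + 0.0367 = 0.06562 + 0.0367 = 0.10232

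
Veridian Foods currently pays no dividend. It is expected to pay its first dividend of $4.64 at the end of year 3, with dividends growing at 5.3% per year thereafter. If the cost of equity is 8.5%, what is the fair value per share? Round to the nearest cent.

Deferred-dividend DDM. At t=2 the remaining stream is a growing perpetuity with first payment D_3 = 4.64.
V_2 = D_3/(r−g) = 4.64/(0.085−0.053) = 145.0000
P₀ = V_2/(1+r)^2 = 145.0000/(1+0.085)^2 = 123.1710

$123.17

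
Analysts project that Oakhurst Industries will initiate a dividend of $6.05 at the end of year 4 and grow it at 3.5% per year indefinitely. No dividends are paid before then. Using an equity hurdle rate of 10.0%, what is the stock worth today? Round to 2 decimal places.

$69.93

Deferred-dividend DDM. At t=3 the remaining stream is a growing perpetuity with first payment D_4 = 6.05.
V_3 = D_4/(r−g) = 6.05/(0.1−0.035) = 93.0769
P₀ = V_3/(1+r)^3 = 93.0769/(1+0.1)^3 = 69.9301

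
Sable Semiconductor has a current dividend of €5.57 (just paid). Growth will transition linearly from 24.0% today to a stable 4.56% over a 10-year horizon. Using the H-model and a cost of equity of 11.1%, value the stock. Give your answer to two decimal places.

€171.84

H-model: P₀ = D₀[(1+g_L) + H(g_S−g_L)]/(r−g_L), with H = 10/2 = 5.
P₀ = 5.57 × [(1+0.0456) + 5×(0.24−0.0456)] / (0.111−0.0456)
   = 5.57 × 2.0176 / 0.0654 = 171.8354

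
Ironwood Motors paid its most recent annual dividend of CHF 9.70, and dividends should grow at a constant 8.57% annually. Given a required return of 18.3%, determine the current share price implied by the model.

CHF 108.24

Gordon growth model: P₀ = D₁/(r − g). D₁ = 9.70 × (1 + 0.0857) = 10.5313.
P₀ = 10.5313 / (0.183 − 0.0857) = 10.5313 / 0.0973 = 108.2353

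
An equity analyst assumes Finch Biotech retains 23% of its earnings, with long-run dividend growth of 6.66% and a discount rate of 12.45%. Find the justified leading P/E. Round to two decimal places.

13.30

Payout ratio b = 1 − 0.23 = 0.77.
Justified leading P/E = b/(r−g) = 0.77/(0.1245−0.0666) = 13.2988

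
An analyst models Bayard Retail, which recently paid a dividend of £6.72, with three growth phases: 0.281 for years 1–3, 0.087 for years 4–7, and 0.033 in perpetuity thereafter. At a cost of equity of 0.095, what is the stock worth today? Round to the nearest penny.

£244.15

Three-stage DDM. Project D₁…D_7; terminal Gordon value at t=7 with g = 0.033; discount at r = 0.095.
D_1 = 8.6083
D_2 = 11.0273
D_3 = 14.1259
D_4 = 15.3549
D_5 = 16.6907
D_6 = 18.1428
D_7 = 19.7213
TV_7 = 20.3721/(0.095−0.033) = 328.5818
P₀ = Σ Dₜ/(1+r)ᵗ + TV_7/(1+r)^7 = 244.1516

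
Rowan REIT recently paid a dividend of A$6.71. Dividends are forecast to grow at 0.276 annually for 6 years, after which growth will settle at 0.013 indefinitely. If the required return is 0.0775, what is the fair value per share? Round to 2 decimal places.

A$366.48

Two-stage DDM. Project D₁…D_6 at 0.276, terminal growth 0.013, discount at r = 0.0775.
D_1 = 8.5620
D_2 = 10.9251
D_3 = 13.9404
D_4 = 17.7879
D_5 = 22.6974
D_6 = 28.9619
Terminal value at t=6: TV = D_7/(r−g) = 29.3384/(0.0775−0.013) = 454.8585
P₀ = 8.5620/(1+0.0775)^1 + 10.9251/(1+0.0775)^2 + 13.9404/(1+0.0775)^3 + 17.7879/(1+0.0775)^4 + 22.6974/(1+0.0775)^5 + 28.9619/(1+0.0775)^6 + 454.8585/(1+0.0775)^6 = 366.4816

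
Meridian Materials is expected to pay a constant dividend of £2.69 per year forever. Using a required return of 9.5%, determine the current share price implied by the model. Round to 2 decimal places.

Zero-growth DDM (perpetuity): P₀ = D/r = 2.69 / 0.095 = 28.3158

£28.32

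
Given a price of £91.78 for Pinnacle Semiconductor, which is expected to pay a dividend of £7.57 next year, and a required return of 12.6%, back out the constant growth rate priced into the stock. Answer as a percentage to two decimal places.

From P₀ = D₁/(r − g), the implied growth is g = r − D₁/P₀.
g = 0.126 − 7.57/91.78 = 0.126 − 0.08248 = 0.04352

4.35%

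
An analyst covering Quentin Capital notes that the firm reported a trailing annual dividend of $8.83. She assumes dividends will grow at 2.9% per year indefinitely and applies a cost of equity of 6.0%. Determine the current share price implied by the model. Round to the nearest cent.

Gordon growth model: P₀ = D₁/(r − g). D₁ = 8.83 × (1 + 0.029) = 9.0861.
P₀ = 9.0861 / (0.06 − 0.029) = 9.0861 / 0.031 = 293.0990

$293.10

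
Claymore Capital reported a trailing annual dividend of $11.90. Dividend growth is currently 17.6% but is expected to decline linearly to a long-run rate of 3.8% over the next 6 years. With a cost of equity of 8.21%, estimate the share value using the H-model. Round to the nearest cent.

$391.81

H-model: P₀ = D₀[(1+g_L) + H(g_S−g_L)]/(r−g_L), with H = 6/2 = 3.
P₀ = 11.90 × [(1+0.038) + 3×(0.176−0.038)] / (0.0821−0.038)
   = 11.90 × 1.4520 / 0.0441 = 391.8095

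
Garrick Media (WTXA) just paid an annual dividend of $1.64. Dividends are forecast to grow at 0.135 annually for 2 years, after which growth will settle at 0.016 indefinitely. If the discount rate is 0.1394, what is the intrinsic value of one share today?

Two-stage DDM. Project D₁…D_2 at 0.135, terminal growth 0.016, discount at r = 0.1394.
D_1 = 1.8614
D_2 = 2.1127
Terminal value at t=2: TV = D_3/(r−g) = 2.1465/(0.1394−0.016) = 17.3946
P₀ = 1.8614/(1+0.1394)^1 + 2.1127/(1+0.1394)^2 + 17.3946/(1+0.1394)^2 = 16.6597

$16.66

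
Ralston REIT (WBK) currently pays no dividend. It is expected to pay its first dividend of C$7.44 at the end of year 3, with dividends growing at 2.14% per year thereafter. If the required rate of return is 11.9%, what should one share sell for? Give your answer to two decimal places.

C$60.88

Deferred-dividend DDM. At t=2 the remaining stream is a growing perpetuity with first payment D_3 = 7.44.
V_2 = D_3/(r−g) = 7.44/(0.119−0.0214) = 76.2295
P₀ = V_2/(1+r)^2 = 76.2295/(1+0.119)^2 = 60.8784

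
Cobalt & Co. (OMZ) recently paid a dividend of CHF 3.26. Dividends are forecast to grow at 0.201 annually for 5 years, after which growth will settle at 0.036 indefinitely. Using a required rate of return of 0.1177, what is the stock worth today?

CHF 79.54

Two-stage DDM. Project D₁…D_5 at 0.201, terminal growth 0.036, discount at r = 0.1177.
D_1 = 3.9153
D_2 = 4.7022
D_3 = 5.6474
D_4 = 6.7825
D_5 = 8.1458
Terminal value at t=5: TV = D_6/(r−g) = 8.4390/(0.1177−0.036) = 103.2929
P₀ = 3.9153/(1+0.1177)^1 + 4.7022/(1+0.1177)^2 + 5.6474/(1+0.1177)^3 + 6.7825/(1+0.1177)^4 + 8.1458/(1+0.1177)^5 + 103.2929/(1+0.1177)^5 = 79.5441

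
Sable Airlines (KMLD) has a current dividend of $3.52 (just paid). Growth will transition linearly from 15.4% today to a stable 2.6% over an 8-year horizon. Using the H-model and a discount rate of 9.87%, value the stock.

$74.47

H-model: P₀ = D₀[(1+g_L) + H(g_S−g_L)]/(r−g_L), with H = 8/2 = 4.
P₀ = 3.52 × [(1+0.026) + 4×(0.154−0.026)] / (0.0987−0.026)
   = 3.52 × 1.5380 / 0.0727 = 74.4671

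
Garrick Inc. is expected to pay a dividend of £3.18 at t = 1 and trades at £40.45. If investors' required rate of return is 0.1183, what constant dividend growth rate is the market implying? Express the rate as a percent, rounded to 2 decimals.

3.97%

From P₀ = D₁/(r − g), the implied growth is g = r − D₁/P₀.
g = 0.1183 − 3.18/40.45 = 0.1183 − 0.07862 = 0.03968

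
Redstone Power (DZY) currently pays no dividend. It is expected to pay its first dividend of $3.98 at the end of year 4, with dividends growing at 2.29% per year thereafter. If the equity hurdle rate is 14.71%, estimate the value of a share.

$21.23

Deferred-dividend DDM. At t=3 the remaining stream is a growing perpetuity with first payment D_4 = 3.98.
V_3 = D_4/(r−g) = 3.98/(0.1471−0.0229) = 32.0451
P₀ = V_3/(1+r)^3 = 32.0451/(1+0.1471)^3 = 21.2304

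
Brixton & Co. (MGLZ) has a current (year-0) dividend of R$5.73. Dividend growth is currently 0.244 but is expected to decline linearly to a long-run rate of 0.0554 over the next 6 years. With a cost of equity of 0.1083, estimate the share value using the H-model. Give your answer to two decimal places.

H-model: P₀ = D₀[(1+g_L) + H(g_S−g_L)]/(r−g_L), with H = 6/2 = 3.
P₀ = 5.73 × [(1+0.0554) + 3×(0.244−0.0554)] / (0.1083−0.0554)
   = 5.73 × 1.6212 / 0.0529 = 175.6045

R$175.60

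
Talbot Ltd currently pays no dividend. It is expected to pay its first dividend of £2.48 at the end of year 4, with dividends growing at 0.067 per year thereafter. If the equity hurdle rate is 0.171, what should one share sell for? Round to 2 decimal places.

£14.85

Deferred-dividend DDM. At t=3 the remaining stream is a growing perpetuity with first payment D_4 = 2.48.
V_3 = D_4/(r−g) = 2.48/(0.171−0.067) = 23.8462
P₀ = V_3/(1+r)^3 = 23.8462/(1+0.171)^3 = 14.8507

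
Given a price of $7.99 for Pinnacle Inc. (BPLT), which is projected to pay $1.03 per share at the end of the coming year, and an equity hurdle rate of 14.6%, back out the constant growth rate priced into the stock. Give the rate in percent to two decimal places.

1.71%

From P₀ = D₁/(r − g), the implied growth is g = r − D₁/P₀.
g = 0.146 − 1.03/7.99 = 0.146 − 0.12891 = 0.01709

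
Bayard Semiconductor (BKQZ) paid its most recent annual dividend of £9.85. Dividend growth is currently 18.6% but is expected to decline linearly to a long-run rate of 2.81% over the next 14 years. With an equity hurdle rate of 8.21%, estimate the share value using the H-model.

£389.15

H-model: P₀ = D₀[(1+g_L) + H(g_S−g_L)]/(r−g_L), with H = 14/2 = 7.
P₀ = 9.85 × [(1+0.0281) + 7×(0.186−0.0281)] / (0.0821−0.0281)
   = 9.85 × 2.1334 / 0.054 = 389.1480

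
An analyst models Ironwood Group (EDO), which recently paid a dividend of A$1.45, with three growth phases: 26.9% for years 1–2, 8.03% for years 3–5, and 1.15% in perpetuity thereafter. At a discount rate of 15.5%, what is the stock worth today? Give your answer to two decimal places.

A$18.04

Three-stage DDM. Project D₁…D_5; terminal Gordon value at t=5 with g = 0.0115; discount at r = 0.155.
D_1 = 1.8400
D_2 = 2.3350
D_3 = 2.5225
D_4 = 2.7251
D_5 = 2.9439
TV_5 = 2.9778/(0.155−0.0115) = 20.7510
P₀ = Σ Dₜ/(1+r)ᵗ + TV_5/(1+r)^5 = 18.0397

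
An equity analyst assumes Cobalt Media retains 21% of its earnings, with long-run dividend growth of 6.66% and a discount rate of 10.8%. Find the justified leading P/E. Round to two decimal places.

Payout ratio b = 1 − 0.21 = 0.79.
Justified leading P/E = b/(r−g) = 0.79/(0.108−0.0666) = 19.0821

19.08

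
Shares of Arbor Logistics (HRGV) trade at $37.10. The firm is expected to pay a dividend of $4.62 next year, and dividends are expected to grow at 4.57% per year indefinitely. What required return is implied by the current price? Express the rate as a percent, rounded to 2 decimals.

17.02%

Rearranging the constant-growth DDM: r = D₁/P₀ + g.
r = 4.6200 / 37.10 + 0.0457 = 0.12453 + 0.0457 = 0.17023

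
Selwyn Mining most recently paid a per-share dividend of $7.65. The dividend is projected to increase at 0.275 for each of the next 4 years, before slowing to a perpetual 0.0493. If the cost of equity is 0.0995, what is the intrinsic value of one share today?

Two-stage DDM. Project D₁…D_4 at 0.275, terminal growth 0.0493, discount at r = 0.0995.
D_1 = 9.7538
D_2 = 12.4360
D_3 = 15.8559
D_4 = 20.2163
Terminal value at t=4: TV = D_5/(r−g) = 21.2130/(0.0995−0.0493) = 422.5695
P₀ = 9.7538/(1+0.0995)^1 + 12.4360/(1+0.0995)^2 + 15.8559/(1+0.0995)^3 + 20.2163/(1+0.0995)^4 + 422.5695/(1+0.0995)^4 = 334.0664

$334.07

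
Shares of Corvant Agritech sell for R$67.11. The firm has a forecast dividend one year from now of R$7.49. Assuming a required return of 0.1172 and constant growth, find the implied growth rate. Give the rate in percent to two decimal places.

0.56%

From P₀ = D₁/(r − g), the implied growth is g = r − D₁/P₀.
g = 0.1172 − 7.49/67.11 = 0.1172 − 0.11161 = 0.00559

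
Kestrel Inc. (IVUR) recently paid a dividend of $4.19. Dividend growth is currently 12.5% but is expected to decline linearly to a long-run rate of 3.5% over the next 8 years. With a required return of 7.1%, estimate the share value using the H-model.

H-model: P₀ = D₀[(1+g_L) + H(g_S−g_L)]/(r−g_L), with H = 8/2 = 4.
P₀ = 4.19 × [(1+0.035) + 4×(0.125−0.035)] / (0.071−0.035)
   = 4.19 × 1.3950 / 0.036 = 162.3625

$162.36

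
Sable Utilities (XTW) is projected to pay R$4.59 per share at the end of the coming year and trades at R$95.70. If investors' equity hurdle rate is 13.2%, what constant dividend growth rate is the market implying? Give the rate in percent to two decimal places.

From P₀ = D₁/(r − g), the implied growth is g = r − D₁/P₀.
g = 0.132 − 4.59/95.70 = 0.132 − 0.04796 = 0.08404

8.40%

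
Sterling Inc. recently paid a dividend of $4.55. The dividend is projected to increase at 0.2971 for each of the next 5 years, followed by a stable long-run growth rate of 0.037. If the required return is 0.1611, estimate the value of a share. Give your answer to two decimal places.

Two-stage DDM. Project D₁…D_5 at 0.2971, terminal growth 0.037, discount at r = 0.1611.
D_1 = 5.9018
D_2 = 7.6552
D_3 = 9.9296
D_4 = 12.8797
D_5 = 16.7062
Terminal value at t=5: TV = D_6/(r−g) = 17.3244/(0.1611−0.037) = 139.6001
P₀ = 5.9018/(1+0.1611)^1 + 7.6552/(1+0.1611)^2 + 9.9296/(1+0.1611)^3 + 12.8797/(1+0.1611)^4 + 16.7062/(1+0.1611)^5 + 139.6001/(1+0.1611)^5 = 98.2587

$98.26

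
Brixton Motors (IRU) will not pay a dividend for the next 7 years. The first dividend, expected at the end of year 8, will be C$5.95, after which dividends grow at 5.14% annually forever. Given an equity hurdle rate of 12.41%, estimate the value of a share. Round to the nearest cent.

Deferred-dividend DDM. At t=7 the remaining stream is a growing perpetuity with first payment D_8 = 5.95.
V_7 = D_8/(r−g) = 5.95/(0.1241−0.0514) = 81.8432
P₀ = V_7/(1+r)^7 = 81.8432/(1+0.1241)^7 = 36.0868

C$36.09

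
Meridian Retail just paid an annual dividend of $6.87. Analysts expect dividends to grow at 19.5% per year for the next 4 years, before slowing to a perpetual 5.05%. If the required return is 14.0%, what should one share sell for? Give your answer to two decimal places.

$128.32

Two-stage DDM. Project D₁…D_4 at 0.195, terminal growth 0.0505, discount at r = 0.14.
D_1 = 8.2096
D_2 = 9.8105
D_3 = 11.7236
D_4 = 14.0097
Terminal value at t=4: TV = D_5/(r−g) = 14.7172/(0.14−0.0505) = 164.4377
P₀ = 8.2096/(1+0.14)^1 + 9.8105/(1+0.14)^2 + 11.7236/(1+0.14)^3 + 14.0097/(1+0.14)^4 + 164.4377/(1+0.14)^4 = 128.3186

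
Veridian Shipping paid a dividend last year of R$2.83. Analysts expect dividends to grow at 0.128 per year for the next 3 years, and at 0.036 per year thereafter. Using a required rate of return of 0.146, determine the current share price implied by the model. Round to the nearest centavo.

Two-stage DDM. Project D₁…D_3 at 0.128, terminal growth 0.036, discount at r = 0.146.
D_1 = 3.1922
D_2 = 3.6008
D_3 = 4.0618
Terminal value at t=3: TV = D_4/(r−g) = 4.2080/(0.146−0.036) = 38.2543
P₀ = 3.1922/(1+0.146)^1 + 3.6008/(1+0.146)^2 + 4.0618/(1+0.146)^3 + 38.2543/(1+0.146)^3 = 33.6432

R$33.64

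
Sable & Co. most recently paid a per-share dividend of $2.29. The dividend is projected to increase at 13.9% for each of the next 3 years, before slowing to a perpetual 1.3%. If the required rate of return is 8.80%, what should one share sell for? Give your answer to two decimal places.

Two-stage DDM. Project D₁…D_3 at 0.139, terminal growth 0.013, discount at r = 0.088.
D_1 = 2.6083
D_2 = 2.9709
D_3 = 3.3838
Terminal value at t=3: TV = D_4/(r−g) = 3.4278/(0.088−0.013) = 45.7041
P₀ = 2.6083/(1+0.088)^1 + 2.9709/(1+0.088)^2 + 3.3838/(1+0.088)^3 + 45.7041/(1+0.088)^3 = 43.0213

$43.02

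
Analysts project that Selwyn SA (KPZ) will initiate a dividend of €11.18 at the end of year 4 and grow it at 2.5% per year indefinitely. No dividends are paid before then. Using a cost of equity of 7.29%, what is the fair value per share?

€188.99

Deferred-dividend DDM. At t=3 the remaining stream is a growing perpetuity with first payment D_4 = 11.18.
V_3 = D_4/(r−g) = 11.18/(0.0729−0.025) = 233.4029
P₀ = V_3/(1+r)^3 = 233.4029/(1+0.0729)^3 = 188.9855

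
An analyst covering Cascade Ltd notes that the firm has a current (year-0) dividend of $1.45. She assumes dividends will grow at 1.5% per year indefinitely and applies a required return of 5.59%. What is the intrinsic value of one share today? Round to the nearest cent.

Gordon growth model: P₀ = D₁/(r − g). D₁ = 1.45 × (1 + 0.015) = 1.4717.
P₀ = 1.4717 / (0.0559 − 0.015) = 1.4717 / 0.0409 = 35.9841

$35.98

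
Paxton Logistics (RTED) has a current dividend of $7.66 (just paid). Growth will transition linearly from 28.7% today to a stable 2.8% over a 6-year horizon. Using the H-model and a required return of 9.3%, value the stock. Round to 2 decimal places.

H-model: P₀ = D₀[(1+g_L) + H(g_S−g_L)]/(r−g_L), with H = 6/2 = 3.
P₀ = 7.66 × [(1+0.028) + 3×(0.287−0.028)] / (0.093−0.028)
   = 7.66 × 1.8050 / 0.065 = 212.7123

$212.71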